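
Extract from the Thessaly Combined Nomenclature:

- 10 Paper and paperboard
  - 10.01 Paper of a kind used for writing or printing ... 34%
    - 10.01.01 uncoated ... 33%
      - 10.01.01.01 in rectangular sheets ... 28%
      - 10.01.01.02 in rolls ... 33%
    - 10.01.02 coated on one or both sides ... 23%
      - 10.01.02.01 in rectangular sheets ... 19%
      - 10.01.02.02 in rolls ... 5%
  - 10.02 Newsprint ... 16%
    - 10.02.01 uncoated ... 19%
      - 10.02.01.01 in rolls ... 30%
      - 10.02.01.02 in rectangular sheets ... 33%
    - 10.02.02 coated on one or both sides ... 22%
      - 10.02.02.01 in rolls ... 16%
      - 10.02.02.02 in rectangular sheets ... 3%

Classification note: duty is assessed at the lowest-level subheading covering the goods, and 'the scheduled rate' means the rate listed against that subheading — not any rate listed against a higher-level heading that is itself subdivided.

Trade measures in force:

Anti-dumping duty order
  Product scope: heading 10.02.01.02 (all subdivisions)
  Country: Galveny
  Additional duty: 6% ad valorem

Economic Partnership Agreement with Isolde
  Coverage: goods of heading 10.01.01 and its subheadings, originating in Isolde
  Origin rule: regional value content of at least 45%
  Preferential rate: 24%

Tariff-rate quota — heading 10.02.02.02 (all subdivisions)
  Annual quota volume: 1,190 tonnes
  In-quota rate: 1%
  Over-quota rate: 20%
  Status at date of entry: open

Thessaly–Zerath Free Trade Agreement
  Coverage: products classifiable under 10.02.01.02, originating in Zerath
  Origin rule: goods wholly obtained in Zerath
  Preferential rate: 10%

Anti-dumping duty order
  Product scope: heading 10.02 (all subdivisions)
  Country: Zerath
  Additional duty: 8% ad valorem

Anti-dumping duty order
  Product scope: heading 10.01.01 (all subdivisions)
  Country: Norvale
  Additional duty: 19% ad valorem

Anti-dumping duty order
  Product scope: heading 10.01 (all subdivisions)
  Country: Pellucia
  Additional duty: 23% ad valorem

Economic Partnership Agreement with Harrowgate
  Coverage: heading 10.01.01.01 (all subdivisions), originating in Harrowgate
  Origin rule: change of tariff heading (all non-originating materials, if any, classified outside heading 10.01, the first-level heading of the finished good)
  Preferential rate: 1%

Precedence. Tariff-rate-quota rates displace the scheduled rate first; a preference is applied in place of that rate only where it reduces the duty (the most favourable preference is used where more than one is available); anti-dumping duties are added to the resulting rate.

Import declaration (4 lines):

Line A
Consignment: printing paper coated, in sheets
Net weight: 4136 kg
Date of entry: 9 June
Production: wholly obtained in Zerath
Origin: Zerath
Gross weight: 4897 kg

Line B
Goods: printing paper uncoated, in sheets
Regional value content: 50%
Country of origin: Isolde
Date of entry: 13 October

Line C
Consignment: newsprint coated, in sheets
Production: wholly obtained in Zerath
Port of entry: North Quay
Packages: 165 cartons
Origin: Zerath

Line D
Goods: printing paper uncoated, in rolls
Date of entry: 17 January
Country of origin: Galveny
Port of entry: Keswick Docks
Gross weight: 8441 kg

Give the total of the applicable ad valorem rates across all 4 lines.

Line A: printing paper → 10.01; coated → 10.01.02; in sheets → 10.01.02.01. Scheduled 19%. Zerath agreement on 10.02.01.02: 10.01.02.01 not covered. → 19%.
Line B: printing paper → 10.01; uncoated → 10.01.01; in sheets → 10.01.01.01. Scheduled 28%. Isolde agreement on 10.01.01: RVC ≥ 45% → 24% available; preferential 24%. → 24%.
Line C: newsprint → 10.02; coated → 10.02.02; in sheets → 10.02.02.02. Scheduled 3%. quota on 10.02.02.02 open → in-quota 1%; Zerath agreement on 10.02.01.02: 10.02.02.02 not covered; anti-dumping (Zerath, 10.02): +8%; total 1% + 8% = 9%. → 9%.
Line D: printing paper → 10.01; uncoated → 10.01.01; in rolls → 10.01.01.02. Scheduled 33%. No special measure applies. → 33%.
Sum: 19% + 24% + 9% + 33% = 85%.

85%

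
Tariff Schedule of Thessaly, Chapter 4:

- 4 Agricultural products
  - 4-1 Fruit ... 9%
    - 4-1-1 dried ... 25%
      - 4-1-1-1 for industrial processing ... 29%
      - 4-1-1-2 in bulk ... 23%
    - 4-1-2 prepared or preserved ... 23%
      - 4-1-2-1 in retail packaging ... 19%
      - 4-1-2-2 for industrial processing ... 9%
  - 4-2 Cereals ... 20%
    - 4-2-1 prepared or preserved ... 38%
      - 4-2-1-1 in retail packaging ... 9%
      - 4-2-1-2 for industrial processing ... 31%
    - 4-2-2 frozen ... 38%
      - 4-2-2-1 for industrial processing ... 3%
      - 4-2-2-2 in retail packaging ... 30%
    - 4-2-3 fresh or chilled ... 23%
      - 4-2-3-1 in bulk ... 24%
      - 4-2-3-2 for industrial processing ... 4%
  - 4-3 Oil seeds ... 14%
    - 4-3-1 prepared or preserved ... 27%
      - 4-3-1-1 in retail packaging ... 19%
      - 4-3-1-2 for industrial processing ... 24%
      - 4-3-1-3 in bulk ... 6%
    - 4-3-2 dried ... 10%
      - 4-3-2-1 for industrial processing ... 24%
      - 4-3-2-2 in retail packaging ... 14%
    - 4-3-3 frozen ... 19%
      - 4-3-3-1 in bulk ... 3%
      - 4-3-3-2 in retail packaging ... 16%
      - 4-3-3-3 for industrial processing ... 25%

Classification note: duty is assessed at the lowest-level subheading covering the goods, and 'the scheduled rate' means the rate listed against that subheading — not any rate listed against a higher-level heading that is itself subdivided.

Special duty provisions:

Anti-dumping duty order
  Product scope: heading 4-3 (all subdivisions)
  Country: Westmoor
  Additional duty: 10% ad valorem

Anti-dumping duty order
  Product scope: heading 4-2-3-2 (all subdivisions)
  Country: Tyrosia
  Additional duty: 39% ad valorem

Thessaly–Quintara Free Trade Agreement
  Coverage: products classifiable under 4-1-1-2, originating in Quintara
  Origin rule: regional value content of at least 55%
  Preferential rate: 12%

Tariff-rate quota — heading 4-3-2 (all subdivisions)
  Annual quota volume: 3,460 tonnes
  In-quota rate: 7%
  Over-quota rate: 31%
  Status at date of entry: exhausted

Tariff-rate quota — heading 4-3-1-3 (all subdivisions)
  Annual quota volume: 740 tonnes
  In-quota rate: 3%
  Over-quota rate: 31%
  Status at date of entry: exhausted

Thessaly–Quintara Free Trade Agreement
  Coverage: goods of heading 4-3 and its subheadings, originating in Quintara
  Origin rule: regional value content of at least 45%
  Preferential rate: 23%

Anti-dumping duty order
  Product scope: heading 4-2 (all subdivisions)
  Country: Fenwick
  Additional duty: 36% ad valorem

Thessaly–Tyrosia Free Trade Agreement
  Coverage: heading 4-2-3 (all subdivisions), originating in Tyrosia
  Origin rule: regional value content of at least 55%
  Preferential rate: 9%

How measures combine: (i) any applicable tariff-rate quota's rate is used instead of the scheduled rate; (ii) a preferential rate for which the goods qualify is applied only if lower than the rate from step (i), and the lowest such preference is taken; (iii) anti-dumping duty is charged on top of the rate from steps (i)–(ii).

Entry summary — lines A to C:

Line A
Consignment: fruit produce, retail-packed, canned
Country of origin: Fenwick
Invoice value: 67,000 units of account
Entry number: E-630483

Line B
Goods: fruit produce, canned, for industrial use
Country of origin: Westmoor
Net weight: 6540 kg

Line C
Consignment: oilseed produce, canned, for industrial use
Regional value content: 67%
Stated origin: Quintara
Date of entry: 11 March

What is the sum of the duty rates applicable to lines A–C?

51%

Line A: fruit → 4-1; canned → 4-1-2; retail-packed → 4-1-2-1. Scheduled 19%. No special measure applies. → 19%.
Line B: fruit → 4-1; canned → 4-1-2; for industrial use → 4-1-2-2. Scheduled 9%. No special measure applies. → 9%.
Line C: oilseed → 4-3; canned → 4-3-1; for industrial use → 4-3-1-2. Scheduled 24%. Quintara agreement on 4-1-1-2: 4-3-1-2 not covered; Quintara agreement on 4-3: RVC ≥ 45% → 23% available; preferential 23%. → 23%.
Sum: 19% + 9% + 23% = 51%.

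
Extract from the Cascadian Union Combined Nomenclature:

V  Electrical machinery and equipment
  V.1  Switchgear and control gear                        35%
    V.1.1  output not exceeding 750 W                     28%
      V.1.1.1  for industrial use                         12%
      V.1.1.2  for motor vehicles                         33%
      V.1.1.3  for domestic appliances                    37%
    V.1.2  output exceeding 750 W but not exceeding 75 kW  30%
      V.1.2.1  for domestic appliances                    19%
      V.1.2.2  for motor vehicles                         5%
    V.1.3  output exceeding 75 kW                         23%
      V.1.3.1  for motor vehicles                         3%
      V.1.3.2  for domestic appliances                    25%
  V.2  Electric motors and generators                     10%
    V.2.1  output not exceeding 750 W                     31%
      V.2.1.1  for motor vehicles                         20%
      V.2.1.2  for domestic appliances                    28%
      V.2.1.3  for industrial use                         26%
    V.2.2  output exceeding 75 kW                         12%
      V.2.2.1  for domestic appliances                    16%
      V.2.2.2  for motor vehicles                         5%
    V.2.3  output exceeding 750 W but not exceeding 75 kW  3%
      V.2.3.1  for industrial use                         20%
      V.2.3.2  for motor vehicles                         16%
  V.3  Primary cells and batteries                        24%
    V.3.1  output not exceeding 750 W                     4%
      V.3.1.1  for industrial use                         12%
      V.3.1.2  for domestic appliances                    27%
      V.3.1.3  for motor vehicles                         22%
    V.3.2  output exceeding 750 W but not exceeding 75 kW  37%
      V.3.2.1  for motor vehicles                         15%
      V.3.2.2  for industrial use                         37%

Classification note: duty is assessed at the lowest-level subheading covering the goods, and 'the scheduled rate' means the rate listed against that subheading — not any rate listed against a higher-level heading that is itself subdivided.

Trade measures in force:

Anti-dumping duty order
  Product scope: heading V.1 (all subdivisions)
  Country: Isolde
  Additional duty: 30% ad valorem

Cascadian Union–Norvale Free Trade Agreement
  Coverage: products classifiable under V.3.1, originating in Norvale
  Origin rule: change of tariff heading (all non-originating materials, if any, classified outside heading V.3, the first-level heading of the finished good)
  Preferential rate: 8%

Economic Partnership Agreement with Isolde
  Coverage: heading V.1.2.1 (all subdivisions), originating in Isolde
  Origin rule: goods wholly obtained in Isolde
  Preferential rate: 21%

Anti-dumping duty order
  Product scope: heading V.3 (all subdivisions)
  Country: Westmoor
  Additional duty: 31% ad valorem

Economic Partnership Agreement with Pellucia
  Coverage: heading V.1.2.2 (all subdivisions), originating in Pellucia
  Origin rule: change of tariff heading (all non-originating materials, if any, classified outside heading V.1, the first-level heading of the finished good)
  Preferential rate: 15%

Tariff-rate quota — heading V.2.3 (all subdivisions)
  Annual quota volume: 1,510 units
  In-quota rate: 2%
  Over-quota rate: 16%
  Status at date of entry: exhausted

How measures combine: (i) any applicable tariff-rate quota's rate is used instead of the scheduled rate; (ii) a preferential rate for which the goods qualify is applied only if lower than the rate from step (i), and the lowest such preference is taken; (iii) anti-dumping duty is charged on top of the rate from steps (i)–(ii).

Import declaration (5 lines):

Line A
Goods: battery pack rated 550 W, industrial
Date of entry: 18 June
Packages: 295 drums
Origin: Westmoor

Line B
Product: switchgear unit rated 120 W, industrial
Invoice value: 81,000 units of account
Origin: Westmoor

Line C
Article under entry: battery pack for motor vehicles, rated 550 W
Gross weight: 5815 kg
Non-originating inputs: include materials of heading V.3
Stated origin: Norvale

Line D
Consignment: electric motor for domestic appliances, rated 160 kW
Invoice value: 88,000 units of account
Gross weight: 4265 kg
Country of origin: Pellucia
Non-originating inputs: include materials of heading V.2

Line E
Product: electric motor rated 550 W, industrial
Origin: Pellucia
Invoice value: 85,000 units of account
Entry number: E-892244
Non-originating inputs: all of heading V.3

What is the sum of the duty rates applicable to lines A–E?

119%

Line A: battery pack → V.3; rated 550 W → V.3.1; industrial → V.3.1.1. Scheduled 12%. anti-dumping (Westmoor, V.3): +31%; total 12% + 31% = 43%. → 43%.
Line B: switchgear unit → V.1; rated 120 W → V.1.1; industrial → V.1.1.1. Scheduled 12%. No special measure applies. → 12%.
Line C: battery pack → V.3; rated 550 W → V.3.1; for motor vehicles → V.3.1.3. Scheduled 22%. Norvale agreement on V.3.1: CTH not met. → 22%.
Line D: electric motor → V.2; rated 160 kW → V.2.2; for domestic appliances → V.2.2.1. Scheduled 16%. Pellucia agreement on V.1.2.2: V.2.2.1 not covered. → 16%.
Line E: electric motor → V.2; rated 550 W → V.2.1; industrial → V.2.1.3. Scheduled 26%. Pellucia agreement on V.1.2.2: V.2.1.3 not covered. → 26%.
Sum: 43% + 12% + 22% + 16% + 26% = 119%.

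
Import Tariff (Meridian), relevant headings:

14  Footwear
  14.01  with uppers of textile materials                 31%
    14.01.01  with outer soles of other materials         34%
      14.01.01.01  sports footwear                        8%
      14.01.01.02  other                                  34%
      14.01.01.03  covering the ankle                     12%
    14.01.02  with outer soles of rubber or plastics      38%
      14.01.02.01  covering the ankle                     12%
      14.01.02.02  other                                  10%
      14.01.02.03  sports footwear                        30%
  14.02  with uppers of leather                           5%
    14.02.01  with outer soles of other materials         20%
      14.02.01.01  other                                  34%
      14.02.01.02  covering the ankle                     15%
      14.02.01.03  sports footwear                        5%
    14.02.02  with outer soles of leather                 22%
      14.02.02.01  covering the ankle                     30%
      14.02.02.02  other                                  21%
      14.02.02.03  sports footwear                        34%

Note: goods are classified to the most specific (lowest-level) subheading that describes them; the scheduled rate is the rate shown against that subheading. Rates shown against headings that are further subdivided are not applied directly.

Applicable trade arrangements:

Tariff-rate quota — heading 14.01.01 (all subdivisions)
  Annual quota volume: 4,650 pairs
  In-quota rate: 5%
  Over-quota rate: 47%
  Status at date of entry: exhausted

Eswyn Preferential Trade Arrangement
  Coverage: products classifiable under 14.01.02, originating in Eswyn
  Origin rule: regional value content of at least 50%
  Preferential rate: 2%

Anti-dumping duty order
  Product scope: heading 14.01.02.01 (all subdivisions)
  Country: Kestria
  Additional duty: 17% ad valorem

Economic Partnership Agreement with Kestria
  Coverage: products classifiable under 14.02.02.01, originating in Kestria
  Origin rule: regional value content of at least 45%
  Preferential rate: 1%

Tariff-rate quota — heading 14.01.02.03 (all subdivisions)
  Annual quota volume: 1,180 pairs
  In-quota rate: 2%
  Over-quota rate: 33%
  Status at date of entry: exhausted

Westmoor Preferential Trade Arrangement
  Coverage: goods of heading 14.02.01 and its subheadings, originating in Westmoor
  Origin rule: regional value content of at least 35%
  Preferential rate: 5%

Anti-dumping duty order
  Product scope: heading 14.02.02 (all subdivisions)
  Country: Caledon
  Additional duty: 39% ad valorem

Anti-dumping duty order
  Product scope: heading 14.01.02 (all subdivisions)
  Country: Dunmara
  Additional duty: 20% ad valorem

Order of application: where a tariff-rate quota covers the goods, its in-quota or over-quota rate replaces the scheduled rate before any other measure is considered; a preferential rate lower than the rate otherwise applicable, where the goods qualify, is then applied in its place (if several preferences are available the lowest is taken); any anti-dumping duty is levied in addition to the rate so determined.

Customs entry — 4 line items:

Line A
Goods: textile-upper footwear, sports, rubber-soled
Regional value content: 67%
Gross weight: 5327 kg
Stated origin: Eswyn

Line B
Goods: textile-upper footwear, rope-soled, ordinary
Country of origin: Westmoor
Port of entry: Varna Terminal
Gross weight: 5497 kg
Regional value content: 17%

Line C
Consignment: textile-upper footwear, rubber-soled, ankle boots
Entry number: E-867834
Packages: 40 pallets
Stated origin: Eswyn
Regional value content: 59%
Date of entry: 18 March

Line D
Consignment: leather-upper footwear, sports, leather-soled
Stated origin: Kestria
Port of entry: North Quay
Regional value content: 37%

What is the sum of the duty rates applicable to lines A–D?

85%

Line A: textile-upper → 14.01; rubber-soled → 14.01.02; sports → 14.01.02.03. Scheduled 30%. quota on 14.01.02.03 exhausted → over-quota 33%; Eswyn agreement on 14.01.02: RVC ≥ 50% → 2% available; preferential 2%. → 2%.
Line B: textile-upper → 14.01; rope-soled → 14.01.01; ordinary → 14.01.01.02. Scheduled 34%. quota on 14.01.01 exhausted → over-quota 47%; Westmoor agreement on 14.02.01: 14.01.01.02 not covered. → 47%.
Line C: textile-upper → 14.01; rubber-soled → 14.01.02; ankle boots → 14.01.02.01. Scheduled 12%. Eswyn agreement on 14.01.02: RVC ≥ 50% → 2% available; preferential 2%. → 2%.
Line D: leather-upper → 14.02; leather-soled → 14.02.02; sports → 14.02.02.03. Scheduled 34%. Kestria agreement on 14.02.02.01: 14.02.02.03 not covered. → 34%.
Sum: 2% + 47% + 2% + 34% = 85%.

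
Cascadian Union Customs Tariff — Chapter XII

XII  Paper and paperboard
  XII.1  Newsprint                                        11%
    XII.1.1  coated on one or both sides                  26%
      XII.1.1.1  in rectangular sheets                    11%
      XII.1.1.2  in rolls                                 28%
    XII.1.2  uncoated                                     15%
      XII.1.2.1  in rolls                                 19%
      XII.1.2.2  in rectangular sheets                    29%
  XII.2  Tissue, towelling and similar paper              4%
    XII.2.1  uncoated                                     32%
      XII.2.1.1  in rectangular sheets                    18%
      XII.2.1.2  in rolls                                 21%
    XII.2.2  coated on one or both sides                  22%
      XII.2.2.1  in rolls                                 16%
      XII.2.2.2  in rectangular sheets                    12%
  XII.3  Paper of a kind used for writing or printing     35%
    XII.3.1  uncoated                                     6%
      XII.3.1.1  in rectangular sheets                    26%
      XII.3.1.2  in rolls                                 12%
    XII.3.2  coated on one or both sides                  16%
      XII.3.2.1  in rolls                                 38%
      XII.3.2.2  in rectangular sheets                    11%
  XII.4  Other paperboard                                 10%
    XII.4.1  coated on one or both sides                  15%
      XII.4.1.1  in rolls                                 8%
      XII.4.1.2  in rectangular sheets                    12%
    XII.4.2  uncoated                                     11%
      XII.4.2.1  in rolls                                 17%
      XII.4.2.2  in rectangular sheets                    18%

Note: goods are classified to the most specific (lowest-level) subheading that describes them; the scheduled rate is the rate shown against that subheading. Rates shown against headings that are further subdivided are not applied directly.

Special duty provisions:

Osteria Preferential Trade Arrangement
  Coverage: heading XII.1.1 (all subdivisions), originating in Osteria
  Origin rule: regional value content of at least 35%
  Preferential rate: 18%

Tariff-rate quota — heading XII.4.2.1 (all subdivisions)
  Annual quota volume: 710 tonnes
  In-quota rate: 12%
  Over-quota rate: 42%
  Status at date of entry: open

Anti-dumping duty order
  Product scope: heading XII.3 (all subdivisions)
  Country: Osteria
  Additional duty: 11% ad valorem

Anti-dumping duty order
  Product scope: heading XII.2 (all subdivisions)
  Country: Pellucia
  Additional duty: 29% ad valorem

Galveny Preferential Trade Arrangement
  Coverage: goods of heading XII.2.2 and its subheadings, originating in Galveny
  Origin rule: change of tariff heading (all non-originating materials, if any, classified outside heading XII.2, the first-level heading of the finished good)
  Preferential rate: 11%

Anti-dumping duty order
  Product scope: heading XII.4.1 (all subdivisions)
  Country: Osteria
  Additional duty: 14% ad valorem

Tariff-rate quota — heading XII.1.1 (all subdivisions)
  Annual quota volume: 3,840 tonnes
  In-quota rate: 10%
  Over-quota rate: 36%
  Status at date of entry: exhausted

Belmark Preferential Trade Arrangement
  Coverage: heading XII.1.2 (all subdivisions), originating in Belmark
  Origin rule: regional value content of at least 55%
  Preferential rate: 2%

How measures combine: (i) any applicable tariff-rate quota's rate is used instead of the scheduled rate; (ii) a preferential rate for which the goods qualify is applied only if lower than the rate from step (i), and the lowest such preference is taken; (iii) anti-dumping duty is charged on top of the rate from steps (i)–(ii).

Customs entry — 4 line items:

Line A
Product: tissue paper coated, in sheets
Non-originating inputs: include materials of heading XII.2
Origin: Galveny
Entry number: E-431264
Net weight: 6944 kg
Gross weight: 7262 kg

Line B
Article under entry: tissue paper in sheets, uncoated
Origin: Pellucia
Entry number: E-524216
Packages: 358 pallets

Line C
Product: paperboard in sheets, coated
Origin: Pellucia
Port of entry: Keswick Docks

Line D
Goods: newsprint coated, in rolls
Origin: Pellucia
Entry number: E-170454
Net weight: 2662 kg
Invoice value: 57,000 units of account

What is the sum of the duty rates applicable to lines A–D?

107%

Line A: tissue paper → XII.2; coated → XII.2.2; in sheets → XII.2.2.2. Scheduled 12%. Galveny agreement on XII.2.2: CTH not met. → 12%.
Line B: tissue paper → XII.2; uncoated → XII.2.1; in sheets → XII.2.1.1. Scheduled 18%. anti-dumping (Pellucia, XII.2): +29%; total 18% + 29% = 47%. → 47%.
Line C: paperboard → XII.4; coated → XII.4.1; in sheets → XII.4.1.2. Scheduled 12%. No special measure applies. → 12%.
Line D: newsprint → XII.1; coated → XII.1.1; in rolls → XII.1.1.2. Scheduled 28%. quota on XII.1.1 exhausted → over-quota 36%. → 36%.
Sum: 12% + 47% + 12% + 36% = 107%.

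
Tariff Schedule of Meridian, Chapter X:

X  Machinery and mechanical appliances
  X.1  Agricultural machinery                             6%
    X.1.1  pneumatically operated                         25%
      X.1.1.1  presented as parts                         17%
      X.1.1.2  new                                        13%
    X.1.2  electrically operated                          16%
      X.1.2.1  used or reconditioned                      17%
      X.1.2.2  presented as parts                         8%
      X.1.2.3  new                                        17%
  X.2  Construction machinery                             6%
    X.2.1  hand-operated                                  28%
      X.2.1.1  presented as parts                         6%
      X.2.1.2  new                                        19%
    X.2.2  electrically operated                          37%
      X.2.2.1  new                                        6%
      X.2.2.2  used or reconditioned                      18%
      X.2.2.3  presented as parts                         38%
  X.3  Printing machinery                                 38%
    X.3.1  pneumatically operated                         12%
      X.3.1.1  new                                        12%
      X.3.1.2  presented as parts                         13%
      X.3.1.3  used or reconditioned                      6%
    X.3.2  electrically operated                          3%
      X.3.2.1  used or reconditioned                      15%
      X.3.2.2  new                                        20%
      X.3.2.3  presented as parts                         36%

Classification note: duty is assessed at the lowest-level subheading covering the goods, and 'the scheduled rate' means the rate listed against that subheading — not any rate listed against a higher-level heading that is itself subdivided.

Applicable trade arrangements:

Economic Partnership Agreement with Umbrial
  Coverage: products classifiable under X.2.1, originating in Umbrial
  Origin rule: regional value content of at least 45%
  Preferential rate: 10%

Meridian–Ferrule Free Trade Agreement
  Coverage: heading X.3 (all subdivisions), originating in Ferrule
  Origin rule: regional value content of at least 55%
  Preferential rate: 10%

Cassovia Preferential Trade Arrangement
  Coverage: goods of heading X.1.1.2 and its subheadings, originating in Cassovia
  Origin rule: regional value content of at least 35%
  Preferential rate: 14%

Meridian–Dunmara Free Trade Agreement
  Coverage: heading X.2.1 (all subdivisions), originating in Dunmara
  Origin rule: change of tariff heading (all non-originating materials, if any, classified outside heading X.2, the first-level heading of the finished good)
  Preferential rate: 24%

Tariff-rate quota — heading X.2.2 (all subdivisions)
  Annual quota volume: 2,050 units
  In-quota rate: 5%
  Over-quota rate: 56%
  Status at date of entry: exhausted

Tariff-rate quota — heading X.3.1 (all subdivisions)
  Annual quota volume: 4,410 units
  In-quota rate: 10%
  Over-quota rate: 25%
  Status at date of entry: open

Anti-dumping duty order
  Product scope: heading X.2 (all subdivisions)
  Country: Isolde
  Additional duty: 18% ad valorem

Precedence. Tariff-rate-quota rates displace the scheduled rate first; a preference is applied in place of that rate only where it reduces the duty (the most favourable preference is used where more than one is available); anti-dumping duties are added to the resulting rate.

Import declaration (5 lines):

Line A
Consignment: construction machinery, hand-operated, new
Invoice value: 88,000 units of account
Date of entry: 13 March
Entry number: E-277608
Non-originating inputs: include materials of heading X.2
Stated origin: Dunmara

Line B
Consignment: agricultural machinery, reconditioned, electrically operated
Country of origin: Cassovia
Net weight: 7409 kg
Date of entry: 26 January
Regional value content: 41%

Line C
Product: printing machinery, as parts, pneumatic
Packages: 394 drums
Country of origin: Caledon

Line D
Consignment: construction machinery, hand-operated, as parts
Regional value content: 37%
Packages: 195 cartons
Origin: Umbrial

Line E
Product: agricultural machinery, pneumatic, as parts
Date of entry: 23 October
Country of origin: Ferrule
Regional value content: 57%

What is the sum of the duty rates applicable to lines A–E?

69%

Line A: construction → X.2; hand-operated → X.2.1; new → X.2.1.2. Scheduled 19%. Dunmara agreement on X.2.1: CTH not met. → 19%.
Line B: agricultural → X.1; electrically operated → X.1.2; reconditioned → X.1.2.1. Scheduled 17%. Cassovia agreement on X.1.1.2: X.1.2.1 not covered. → 17%.
Line C: printing → X.3; pneumatic → X.3.1; as parts → X.3.1.2. Scheduled 13%. quota on X.3.1 open → in-quota 10%. → 10%.
Line D: construction → X.2; hand-operated → X.2.1; as parts → X.2.1.1. Scheduled 6%. Umbrial agreement on X.2.1: RVC < 45%. → 6%.
Line E: agricultural → X.1; pneumatic → X.1.1; as parts → X.1.1.1. Scheduled 17%. Ferrule agreement on X.3: X.1.1.1 not covered. → 17%.
Sum: 19% + 17% + 10% + 6% + 17% = 69%.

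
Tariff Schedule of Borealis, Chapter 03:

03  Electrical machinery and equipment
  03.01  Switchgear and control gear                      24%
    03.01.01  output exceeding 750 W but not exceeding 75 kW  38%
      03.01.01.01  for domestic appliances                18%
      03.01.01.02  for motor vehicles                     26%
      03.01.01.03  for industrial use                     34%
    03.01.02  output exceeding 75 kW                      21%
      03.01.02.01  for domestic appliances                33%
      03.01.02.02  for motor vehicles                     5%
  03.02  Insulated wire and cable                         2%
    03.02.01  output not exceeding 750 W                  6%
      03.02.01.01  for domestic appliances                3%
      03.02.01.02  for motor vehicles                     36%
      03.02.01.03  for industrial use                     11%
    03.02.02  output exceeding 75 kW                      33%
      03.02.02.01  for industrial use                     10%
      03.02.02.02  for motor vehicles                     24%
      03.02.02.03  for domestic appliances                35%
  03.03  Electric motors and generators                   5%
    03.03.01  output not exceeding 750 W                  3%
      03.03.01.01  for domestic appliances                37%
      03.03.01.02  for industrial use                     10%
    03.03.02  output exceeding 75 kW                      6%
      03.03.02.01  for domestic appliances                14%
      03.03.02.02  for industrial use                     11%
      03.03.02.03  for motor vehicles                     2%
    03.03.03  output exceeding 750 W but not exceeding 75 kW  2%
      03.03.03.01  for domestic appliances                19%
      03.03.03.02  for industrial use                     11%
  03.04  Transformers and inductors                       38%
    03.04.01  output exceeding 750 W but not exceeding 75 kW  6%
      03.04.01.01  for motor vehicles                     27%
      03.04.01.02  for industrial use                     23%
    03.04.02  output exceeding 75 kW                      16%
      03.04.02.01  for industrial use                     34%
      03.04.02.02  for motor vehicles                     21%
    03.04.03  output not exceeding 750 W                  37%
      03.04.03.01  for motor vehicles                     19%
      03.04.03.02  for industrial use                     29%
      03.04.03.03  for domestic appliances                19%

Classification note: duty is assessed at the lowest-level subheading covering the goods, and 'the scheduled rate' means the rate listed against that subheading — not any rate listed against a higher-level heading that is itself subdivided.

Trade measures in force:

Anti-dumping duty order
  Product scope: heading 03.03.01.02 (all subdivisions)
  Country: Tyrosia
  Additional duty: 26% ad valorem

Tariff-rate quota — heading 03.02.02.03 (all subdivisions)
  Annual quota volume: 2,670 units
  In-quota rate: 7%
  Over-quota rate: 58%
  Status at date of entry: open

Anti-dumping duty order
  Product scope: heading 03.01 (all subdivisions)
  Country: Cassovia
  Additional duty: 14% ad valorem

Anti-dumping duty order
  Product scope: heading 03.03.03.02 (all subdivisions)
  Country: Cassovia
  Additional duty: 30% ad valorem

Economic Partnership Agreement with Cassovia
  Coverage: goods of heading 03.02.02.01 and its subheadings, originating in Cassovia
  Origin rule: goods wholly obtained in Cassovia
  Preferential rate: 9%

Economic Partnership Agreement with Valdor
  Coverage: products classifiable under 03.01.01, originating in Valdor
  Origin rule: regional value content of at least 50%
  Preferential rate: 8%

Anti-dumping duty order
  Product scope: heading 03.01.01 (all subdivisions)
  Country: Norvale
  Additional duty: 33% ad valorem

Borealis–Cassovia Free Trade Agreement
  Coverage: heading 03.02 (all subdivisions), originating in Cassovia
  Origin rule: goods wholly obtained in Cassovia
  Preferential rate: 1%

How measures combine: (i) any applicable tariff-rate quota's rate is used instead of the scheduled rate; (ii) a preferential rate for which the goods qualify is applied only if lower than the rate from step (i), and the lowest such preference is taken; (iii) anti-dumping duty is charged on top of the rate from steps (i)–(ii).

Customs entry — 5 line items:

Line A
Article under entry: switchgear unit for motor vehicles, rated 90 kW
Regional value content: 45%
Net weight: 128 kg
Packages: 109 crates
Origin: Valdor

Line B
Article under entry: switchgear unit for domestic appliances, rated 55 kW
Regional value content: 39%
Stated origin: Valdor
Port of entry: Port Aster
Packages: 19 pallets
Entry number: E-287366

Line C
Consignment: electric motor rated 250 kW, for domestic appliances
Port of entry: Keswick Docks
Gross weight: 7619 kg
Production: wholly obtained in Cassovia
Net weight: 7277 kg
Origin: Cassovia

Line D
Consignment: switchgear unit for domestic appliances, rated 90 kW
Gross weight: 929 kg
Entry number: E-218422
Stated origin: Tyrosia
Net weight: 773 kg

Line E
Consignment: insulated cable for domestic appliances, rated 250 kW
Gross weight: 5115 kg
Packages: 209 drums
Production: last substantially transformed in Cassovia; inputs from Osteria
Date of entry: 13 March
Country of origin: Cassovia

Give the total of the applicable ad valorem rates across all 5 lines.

Line A: switchgear unit → 03.01; rated 90 kW → 03.01.02; for motor vehicles → 03.01.02.02. Scheduled 5%. Valdor agreement on 03.01.01: 03.01.02.02 not covered. → 5%.
Line B: switchgear unit → 03.01; rated 55 kW → 03.01.01; for domestic appliances → 03.01.01.01. Scheduled 18%. Valdor agreement on 03.01.01: RVC < 50%. → 18%.
Line C: electric motor → 03.03; rated 250 kW → 03.03.02; for domestic appliances → 03.03.02.01. Scheduled 14%. Cassovia agreement on 03.02.02.01: 03.03.02.01 not covered; Cassovia agreement on 03.02: 03.03.02.01 not covered. → 14%.
Line D: switchgear unit → 03.01; rated 90 kW → 03.01.02; for domestic appliances → 03.01.02.01. Scheduled 33%. No special measure applies. → 33%.
Line E: insulated cable → 03.02; rated 250 kW → 03.02.02; for domestic appliances → 03.02.02.03. Scheduled 35%. quota on 03.02.02.03 open → in-quota 7%; Cassovia agreement on 03.02.02.01: 03.02.02.03 not covered; Cassovia agreement on 03.02: not wholly obtained. → 7%.
Sum: 5% + 18% + 14% + 33% + 7% = 77%.

77%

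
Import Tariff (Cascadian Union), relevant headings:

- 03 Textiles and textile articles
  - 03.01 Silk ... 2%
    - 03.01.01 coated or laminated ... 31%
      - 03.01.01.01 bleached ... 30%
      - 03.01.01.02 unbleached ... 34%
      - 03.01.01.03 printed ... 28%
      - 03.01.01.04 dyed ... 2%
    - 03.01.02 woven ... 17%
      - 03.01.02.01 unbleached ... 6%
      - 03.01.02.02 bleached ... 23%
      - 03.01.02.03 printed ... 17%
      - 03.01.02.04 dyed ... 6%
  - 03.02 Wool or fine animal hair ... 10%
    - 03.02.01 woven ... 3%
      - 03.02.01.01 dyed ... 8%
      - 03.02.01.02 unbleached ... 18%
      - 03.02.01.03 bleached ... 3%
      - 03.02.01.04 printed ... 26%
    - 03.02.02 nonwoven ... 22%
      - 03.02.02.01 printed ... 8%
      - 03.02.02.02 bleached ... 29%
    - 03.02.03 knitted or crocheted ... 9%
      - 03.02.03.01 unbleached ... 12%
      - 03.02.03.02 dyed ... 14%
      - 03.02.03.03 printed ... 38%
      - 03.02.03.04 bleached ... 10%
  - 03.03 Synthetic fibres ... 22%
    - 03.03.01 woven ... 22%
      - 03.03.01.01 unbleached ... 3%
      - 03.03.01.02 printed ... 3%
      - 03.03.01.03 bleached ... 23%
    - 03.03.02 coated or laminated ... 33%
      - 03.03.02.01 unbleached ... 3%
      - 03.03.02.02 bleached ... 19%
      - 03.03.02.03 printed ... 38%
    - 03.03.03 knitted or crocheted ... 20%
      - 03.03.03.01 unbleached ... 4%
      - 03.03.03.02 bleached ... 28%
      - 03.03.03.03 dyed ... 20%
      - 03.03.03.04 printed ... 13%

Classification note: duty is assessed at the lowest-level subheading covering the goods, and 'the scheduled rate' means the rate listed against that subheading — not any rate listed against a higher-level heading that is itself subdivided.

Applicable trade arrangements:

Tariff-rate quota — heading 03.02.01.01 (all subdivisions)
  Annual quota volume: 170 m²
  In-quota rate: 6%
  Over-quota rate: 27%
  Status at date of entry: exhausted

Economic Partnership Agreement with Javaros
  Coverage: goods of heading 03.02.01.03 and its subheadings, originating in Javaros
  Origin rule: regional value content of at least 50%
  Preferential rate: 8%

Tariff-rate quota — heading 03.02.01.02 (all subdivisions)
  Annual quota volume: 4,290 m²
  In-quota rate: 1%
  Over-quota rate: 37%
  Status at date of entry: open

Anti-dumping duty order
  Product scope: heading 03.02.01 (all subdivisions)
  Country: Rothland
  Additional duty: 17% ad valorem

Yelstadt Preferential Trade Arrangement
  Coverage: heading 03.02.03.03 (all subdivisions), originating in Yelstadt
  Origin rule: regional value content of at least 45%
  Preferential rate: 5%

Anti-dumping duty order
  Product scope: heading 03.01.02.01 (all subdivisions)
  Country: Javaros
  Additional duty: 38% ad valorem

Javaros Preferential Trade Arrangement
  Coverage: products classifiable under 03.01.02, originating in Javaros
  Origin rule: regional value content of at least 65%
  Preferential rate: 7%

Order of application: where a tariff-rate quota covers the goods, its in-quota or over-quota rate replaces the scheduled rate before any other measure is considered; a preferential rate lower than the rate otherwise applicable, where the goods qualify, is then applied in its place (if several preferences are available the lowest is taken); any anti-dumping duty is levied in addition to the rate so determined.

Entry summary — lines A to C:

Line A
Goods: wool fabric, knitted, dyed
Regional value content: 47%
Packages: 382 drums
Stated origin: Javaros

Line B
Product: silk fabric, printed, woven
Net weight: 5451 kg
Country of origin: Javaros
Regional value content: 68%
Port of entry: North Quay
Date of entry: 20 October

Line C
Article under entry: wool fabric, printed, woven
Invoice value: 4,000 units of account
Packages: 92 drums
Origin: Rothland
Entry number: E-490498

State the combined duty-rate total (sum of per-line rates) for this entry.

64%

Line A: wool → 03.02; knitted → 03.02.03; dyed → 03.02.03.02. Scheduled 14%. Javaros agreement on 03.02.01.03: 03.02.03.02 not covered; Javaros agreement on 03.01.02: 03.02.03.02 not covered. → 14%.
Line B: silk → 03.01; woven → 03.01.02; printed → 03.01.02.03. Scheduled 17%. Javaros agreement on 03.02.01.03: 03.01.02.03 not covered; Javaros agreement on 03.01.02: RVC ≥ 65% → 7% available; preferential 7%. → 7%.
Line C: wool → 03.02; woven → 03.02.01; printed → 03.02.01.04. Scheduled 26%. anti-dumping (Rothland, 03.02.01): +17%; total 26% + 17% = 43%. → 43%.
Sum: 14% + 7% + 43% = 64%.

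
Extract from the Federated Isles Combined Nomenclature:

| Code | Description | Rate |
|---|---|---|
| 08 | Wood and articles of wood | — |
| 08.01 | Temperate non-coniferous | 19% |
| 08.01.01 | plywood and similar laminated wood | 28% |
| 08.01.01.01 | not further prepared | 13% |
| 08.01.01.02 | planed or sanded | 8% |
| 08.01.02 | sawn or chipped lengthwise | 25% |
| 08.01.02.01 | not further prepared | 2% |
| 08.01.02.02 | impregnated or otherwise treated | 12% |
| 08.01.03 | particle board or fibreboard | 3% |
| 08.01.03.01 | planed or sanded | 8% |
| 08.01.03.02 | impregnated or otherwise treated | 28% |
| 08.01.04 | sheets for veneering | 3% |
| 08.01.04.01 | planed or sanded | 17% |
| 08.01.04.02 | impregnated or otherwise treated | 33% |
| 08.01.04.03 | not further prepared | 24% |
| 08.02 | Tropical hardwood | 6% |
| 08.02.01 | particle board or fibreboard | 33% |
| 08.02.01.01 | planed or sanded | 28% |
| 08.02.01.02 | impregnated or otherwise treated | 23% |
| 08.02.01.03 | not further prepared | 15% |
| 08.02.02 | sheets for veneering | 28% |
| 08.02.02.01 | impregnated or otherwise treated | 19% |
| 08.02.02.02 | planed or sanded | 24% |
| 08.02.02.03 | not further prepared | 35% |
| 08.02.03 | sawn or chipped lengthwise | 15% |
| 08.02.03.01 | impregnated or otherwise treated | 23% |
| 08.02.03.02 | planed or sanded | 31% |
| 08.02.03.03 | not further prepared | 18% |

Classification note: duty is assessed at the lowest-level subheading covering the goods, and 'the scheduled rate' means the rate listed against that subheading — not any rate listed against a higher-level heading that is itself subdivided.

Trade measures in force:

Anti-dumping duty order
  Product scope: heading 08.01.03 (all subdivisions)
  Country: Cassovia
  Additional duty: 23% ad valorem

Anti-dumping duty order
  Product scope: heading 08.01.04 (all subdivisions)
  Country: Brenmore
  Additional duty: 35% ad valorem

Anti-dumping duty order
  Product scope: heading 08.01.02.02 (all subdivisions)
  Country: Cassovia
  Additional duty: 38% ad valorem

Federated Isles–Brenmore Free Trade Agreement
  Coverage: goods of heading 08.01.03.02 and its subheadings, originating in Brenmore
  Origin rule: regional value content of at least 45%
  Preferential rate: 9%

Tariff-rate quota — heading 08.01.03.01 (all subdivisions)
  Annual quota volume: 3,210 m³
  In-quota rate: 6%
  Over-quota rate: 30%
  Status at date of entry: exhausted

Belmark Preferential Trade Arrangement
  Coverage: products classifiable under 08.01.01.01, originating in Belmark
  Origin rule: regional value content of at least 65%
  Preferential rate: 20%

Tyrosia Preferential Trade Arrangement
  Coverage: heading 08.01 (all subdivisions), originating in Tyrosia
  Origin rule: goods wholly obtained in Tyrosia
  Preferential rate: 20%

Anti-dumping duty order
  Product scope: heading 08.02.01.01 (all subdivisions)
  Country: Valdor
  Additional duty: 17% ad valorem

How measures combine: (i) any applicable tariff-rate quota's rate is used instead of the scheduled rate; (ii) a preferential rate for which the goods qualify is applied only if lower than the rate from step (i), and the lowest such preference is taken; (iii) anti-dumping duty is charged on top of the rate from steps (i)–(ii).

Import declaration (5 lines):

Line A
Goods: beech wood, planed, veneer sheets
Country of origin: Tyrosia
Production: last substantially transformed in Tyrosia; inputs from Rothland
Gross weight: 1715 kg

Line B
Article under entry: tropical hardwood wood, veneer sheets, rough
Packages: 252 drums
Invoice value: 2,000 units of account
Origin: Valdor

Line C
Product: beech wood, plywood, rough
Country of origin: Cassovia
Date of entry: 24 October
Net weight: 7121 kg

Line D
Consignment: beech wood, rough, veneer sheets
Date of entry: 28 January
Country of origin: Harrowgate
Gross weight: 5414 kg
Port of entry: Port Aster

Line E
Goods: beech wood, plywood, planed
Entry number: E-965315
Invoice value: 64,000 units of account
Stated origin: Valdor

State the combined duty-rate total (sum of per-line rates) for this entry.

97%

Line A: beech → 08.01; veneer sheets → 08.01.04; planed → 08.01.04.01. Scheduled 17%. Tyrosia agreement on 08.01: not wholly obtained. → 17%.
Line B: tropical hardwood → 08.02; veneer sheets → 08.02.02; rough → 08.02.02.03. Scheduled 35%. No special measure applies. → 35%.
Line C: beech → 08.01; plywood → 08.01.01; rough → 08.01.01.01. Scheduled 13%. No special measure applies. → 13%.
Line D: beech → 08.01; veneer sheets → 08.01.04; rough → 08.01.04.03. Scheduled 24%. No special measure applies. → 24%.
Line E: beech → 08.01; plywood → 08.01.01; planed → 08.01.01.02. Scheduled 8%. No special measure applies. → 8%.
Sum: 17% + 35% + 13% + 24% + 8% = 97%.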